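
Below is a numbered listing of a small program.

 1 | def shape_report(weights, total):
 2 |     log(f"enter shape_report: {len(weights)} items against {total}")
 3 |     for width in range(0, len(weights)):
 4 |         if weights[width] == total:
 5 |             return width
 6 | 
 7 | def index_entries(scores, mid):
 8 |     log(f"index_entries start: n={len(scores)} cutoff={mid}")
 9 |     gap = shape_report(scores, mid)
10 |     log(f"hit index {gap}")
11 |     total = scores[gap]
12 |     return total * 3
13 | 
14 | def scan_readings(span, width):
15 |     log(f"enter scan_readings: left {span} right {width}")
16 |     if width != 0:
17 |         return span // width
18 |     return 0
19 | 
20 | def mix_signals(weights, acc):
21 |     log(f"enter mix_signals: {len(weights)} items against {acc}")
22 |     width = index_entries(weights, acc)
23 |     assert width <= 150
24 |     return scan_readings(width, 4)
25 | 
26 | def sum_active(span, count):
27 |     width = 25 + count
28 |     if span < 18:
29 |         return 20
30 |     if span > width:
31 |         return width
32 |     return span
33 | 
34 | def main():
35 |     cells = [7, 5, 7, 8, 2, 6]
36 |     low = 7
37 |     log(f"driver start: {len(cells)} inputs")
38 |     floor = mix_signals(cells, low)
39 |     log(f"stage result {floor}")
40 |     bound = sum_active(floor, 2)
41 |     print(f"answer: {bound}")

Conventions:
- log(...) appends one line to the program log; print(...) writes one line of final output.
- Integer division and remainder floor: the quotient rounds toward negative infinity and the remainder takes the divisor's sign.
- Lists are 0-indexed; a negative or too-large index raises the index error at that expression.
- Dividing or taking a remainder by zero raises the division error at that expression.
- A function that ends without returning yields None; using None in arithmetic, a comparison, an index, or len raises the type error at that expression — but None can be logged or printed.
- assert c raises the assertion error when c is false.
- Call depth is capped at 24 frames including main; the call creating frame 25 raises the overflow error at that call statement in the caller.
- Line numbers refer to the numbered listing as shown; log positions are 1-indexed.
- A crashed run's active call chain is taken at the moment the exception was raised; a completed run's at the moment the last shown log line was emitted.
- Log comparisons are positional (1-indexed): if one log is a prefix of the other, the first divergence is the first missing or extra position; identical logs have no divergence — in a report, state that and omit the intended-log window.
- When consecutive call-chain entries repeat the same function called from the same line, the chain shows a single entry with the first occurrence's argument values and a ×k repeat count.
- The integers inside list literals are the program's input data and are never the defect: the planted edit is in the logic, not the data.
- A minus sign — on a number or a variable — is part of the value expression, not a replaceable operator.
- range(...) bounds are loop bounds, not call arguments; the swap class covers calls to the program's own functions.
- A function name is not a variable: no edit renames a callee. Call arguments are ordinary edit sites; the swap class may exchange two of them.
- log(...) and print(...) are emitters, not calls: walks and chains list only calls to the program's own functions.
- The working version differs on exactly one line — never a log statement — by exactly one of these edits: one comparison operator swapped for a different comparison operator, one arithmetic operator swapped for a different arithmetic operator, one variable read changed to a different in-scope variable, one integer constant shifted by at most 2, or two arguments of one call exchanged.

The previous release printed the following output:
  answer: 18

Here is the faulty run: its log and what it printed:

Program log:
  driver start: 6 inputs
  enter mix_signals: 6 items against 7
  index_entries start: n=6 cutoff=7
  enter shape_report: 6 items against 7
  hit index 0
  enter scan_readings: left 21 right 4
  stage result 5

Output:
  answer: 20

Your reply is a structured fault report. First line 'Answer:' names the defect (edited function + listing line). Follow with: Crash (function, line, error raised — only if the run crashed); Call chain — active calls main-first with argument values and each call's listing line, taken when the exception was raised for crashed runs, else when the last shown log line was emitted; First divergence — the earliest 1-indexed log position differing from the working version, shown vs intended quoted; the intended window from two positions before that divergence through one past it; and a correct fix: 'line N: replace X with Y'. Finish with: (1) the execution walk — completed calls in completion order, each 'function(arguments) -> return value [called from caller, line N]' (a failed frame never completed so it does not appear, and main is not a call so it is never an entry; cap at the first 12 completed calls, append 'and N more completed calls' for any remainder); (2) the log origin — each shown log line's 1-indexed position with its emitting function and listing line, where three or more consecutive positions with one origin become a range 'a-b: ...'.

Answer: the defect is in sum_active at line 29.
Key fact: Nothing in the log betrays the bug — only the output does.
Call chain: main.
First divergence: none; the two logs match at every position.
Execution walk:
  shape_report([7, 5, 7, 8, 2, 6], 7) -> 0  [called from index_entries, line 9]
  index_entries([7, 5, 7, 8, 2, 6], 7) -> 21  [called from mix_signals, line 22]
  scan_readings(21, 4) -> 5  [called from mix_signals, line 24]
  mix_signals([7, 5, 7, 8, 2, 6], 7) -> 5  [called from main, line 38]
  sum_active(5, 2) -> 20  [called from main, line 40]
Origin of each log line:
  1: from main, line 37
  2: from mix_signals, line 21
  3: from index_entries, line 8
  4: from shape_report, line 2
  5: from index_entries, line 10
  6: from scan_readings, line 15
  7: from main, line 39
A correct fix: line 29: replace `20` with `18`.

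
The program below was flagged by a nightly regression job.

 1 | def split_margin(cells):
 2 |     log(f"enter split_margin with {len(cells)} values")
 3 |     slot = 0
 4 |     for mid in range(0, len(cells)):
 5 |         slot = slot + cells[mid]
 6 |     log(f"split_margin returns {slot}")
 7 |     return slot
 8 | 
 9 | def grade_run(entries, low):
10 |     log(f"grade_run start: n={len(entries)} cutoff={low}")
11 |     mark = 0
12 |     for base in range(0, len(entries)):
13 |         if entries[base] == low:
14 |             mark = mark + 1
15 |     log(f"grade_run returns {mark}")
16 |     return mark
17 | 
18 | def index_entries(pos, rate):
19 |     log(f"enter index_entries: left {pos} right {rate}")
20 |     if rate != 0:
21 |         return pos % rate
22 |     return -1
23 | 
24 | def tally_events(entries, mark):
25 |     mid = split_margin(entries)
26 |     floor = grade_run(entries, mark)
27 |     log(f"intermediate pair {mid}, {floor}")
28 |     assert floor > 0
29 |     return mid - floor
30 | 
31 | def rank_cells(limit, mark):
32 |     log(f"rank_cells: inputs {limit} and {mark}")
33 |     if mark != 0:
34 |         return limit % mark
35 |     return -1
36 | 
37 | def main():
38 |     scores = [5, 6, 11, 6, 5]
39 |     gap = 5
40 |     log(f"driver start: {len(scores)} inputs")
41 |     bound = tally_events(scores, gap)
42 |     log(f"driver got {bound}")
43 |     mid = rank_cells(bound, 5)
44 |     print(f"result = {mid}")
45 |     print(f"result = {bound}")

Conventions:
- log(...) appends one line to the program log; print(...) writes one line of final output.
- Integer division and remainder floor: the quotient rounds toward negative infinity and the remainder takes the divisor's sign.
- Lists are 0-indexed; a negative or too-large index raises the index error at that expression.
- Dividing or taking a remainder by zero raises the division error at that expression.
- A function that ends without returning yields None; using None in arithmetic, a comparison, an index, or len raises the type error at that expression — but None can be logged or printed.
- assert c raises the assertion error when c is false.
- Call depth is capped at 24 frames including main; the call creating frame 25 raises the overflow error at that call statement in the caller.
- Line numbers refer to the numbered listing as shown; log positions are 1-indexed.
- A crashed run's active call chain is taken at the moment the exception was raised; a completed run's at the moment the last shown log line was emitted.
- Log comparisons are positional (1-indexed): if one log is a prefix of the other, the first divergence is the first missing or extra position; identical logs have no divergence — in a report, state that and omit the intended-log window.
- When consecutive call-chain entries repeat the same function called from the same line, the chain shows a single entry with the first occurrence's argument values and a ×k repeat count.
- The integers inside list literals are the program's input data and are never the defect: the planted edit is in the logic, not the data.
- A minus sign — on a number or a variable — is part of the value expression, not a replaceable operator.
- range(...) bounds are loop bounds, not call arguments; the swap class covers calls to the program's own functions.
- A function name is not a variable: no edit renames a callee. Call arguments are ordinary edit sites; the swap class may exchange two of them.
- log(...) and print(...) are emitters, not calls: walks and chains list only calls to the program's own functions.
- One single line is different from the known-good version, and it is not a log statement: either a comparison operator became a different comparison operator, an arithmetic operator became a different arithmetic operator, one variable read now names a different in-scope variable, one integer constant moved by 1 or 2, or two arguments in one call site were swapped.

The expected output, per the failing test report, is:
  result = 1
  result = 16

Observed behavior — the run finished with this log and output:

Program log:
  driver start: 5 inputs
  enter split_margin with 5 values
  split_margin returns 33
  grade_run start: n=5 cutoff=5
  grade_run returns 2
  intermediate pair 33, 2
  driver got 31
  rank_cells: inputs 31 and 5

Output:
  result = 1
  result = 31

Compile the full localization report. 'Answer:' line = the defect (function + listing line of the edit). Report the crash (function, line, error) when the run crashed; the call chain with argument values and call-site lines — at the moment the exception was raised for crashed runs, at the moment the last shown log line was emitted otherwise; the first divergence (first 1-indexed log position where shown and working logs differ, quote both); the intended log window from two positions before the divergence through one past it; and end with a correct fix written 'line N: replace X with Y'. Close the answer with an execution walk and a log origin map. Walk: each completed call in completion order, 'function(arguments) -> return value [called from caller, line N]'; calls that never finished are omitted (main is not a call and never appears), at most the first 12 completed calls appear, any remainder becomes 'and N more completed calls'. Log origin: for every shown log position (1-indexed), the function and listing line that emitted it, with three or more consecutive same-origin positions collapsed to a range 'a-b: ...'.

Answer: the defect is in tally_events at line 29.
The tell: The log first diverges at position 7: the faulty run prints 'driver got 31' where the working version prints 'driver got 16'.
Call chain: main -> rank_cells(31, 5) (called at line 43).
First divergence: position 7 — the shown line 'driver got 31' should read 'driver got 16'.
Intended log window:
  5: grade_run returns 2
  6: intermediate pair 33, 2
  7: driver got 16
  8: rank_cells: inputs 16 and 5
Execution walk:
  split_margin([5, 6, 11, 6, 5]) -> 33  [called from tally_events, line 25]
  grade_run([5, 6, 11, 6, 5], 5) -> 2  [called from tally_events, line 26]
  tally_events([5, 6, 11, 6, 5], 5) -> 31  [called from main, line 41]
  rank_cells(31, 5) -> 1  [called from main, line 43]
Origin of each log line:
  1: emitted by main (line 40)
  2: emitted by split_margin (line 2)
  3: emitted by split_margin (line 6)
  4: emitted by grade_run (line 10)
  5: emitted by grade_run (line 15)
  6: emitted by tally_events (line 27)
  7: emitted by main (line 42)
  8: emitted by rank_cells (line 32)
A correct fix: line 29: replace `-` with `//`.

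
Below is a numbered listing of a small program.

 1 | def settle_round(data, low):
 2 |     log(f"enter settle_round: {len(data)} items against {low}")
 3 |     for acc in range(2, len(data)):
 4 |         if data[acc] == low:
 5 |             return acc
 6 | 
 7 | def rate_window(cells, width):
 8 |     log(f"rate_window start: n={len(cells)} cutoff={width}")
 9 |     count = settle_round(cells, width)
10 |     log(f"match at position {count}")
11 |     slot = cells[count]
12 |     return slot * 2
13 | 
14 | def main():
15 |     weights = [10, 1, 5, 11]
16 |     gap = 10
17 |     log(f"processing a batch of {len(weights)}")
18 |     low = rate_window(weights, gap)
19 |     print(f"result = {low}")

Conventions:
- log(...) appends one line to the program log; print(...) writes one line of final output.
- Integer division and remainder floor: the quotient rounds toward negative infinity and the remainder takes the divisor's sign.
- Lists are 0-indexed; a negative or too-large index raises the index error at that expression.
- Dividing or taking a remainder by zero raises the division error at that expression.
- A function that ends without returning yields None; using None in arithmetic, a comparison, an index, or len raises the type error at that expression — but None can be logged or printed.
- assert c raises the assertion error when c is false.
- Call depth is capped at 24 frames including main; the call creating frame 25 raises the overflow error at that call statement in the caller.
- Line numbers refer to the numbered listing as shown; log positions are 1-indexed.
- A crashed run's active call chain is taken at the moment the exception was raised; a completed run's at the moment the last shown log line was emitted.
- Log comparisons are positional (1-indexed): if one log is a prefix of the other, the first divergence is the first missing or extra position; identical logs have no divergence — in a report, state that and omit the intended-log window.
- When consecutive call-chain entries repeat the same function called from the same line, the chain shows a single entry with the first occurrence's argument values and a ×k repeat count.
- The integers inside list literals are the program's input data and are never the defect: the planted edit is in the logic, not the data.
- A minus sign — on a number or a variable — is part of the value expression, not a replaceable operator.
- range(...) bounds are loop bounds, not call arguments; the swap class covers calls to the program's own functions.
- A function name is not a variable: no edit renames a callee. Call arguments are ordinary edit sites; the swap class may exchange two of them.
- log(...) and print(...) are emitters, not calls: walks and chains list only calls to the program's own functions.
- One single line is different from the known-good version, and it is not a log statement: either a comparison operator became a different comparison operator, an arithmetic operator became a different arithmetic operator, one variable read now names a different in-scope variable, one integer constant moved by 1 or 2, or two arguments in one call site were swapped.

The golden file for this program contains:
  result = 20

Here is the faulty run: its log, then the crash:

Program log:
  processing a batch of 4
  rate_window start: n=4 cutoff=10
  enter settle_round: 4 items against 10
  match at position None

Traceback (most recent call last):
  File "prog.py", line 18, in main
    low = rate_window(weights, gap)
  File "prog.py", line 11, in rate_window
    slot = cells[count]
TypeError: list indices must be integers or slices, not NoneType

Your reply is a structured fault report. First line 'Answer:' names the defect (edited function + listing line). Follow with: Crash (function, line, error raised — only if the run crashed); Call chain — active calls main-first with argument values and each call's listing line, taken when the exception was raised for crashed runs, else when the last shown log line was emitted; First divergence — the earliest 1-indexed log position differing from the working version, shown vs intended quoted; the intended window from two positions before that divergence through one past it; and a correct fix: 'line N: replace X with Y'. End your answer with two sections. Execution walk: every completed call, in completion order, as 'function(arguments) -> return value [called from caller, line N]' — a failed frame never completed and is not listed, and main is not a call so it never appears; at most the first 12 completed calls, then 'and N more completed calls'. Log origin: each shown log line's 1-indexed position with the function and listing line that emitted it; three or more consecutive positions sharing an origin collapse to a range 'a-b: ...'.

Answer: the defect is in settle_round at line 3.
Key fact: Log line 4 is where behavior first shows: 'match at position None' appears instead of 'match at position 0'.
Crash: rate_window, line 11, TypeError.
Call chain: main -> rate_window([10, 1, 5, 11], 10) (called at line 18).
First divergence: position 4 — the shown line 'match at position None' should read 'match at position 0'.
Intended log window:
  2: rate_window start: n=4 cutoff=10
  3: enter settle_round: 4 items against 10
  4: match at position 0
Execution walk:
  settle_round([10, 1, 5, 11], 10) -> None  [called from rate_window, line 9]
Origin of each log line:
  1 — main, line 17
  2 — rate_window, line 8
  3 — settle_round, line 2
  4 — rate_window, line 10
A correct fix: line 3: replace `2` with `0`.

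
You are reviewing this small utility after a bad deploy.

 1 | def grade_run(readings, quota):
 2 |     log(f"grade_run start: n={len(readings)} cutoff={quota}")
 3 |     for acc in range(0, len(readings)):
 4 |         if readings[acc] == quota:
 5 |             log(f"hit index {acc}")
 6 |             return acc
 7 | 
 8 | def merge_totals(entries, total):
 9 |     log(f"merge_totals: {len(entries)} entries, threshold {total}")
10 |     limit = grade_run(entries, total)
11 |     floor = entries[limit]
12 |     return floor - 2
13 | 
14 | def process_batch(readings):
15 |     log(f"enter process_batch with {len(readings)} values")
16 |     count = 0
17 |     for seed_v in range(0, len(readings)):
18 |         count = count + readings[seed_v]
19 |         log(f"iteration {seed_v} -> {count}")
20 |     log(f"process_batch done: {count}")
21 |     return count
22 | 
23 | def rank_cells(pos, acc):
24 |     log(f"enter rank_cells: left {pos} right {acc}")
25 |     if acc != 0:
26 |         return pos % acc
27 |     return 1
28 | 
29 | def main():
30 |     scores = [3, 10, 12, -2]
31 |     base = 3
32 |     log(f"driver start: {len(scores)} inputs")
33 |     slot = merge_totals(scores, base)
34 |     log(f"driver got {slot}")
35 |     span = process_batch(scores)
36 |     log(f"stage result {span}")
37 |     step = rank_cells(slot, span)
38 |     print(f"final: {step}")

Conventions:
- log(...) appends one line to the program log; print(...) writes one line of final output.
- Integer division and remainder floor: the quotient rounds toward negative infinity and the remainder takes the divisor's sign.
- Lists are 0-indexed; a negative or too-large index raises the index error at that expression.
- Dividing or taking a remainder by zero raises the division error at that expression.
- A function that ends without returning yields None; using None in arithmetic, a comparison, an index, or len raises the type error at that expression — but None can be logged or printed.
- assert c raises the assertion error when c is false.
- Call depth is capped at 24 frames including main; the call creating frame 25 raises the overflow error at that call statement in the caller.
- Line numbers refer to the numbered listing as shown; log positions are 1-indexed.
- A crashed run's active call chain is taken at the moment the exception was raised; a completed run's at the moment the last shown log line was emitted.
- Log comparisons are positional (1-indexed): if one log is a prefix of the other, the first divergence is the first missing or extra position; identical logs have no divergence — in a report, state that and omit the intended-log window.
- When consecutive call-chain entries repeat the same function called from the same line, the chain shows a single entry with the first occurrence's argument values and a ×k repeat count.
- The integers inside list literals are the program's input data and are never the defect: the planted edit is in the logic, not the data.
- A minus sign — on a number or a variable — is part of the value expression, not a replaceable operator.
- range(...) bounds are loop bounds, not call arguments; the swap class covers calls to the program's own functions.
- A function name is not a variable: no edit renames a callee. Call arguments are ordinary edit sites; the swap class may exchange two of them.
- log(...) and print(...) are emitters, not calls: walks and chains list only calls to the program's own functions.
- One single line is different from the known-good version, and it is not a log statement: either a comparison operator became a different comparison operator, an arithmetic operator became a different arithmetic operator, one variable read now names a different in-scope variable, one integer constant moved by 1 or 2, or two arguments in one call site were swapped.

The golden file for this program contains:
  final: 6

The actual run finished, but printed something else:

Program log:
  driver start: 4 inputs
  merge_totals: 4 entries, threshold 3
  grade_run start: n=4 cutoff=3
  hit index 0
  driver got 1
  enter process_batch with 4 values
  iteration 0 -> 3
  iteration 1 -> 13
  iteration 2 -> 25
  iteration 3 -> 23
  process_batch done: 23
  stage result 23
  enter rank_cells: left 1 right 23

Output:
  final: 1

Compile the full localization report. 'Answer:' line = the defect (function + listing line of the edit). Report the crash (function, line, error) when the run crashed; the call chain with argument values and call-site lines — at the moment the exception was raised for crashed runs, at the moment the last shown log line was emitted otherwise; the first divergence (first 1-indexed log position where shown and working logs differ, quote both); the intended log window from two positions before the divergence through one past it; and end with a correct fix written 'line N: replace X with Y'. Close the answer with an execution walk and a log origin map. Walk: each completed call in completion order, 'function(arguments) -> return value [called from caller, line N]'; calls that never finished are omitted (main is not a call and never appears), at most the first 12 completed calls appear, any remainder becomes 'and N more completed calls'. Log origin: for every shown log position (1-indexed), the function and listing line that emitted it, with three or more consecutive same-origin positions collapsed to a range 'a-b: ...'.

Answer: the defect is in merge_totals at line 12.
Key observation: Everything matches until log position 5, which reads 'driver got 1' in place of 'driver got 6'.
Call chain: main -> rank_cells(1, 23) (called at line 37).
First divergence: at position 5 the run shows 'driver got 1' where the working version logs 'driver got 6'.
Intended log window:
  3: grade_run start: n=4 cutoff=3
  4: hit index 0
  5: driver got 6
  6: enter process_batch with 4 values
Execution walk:
  grade_run([3, 10, 12, -2], 3) -> 0  [called from merge_totals, line 10]
  merge_totals([3, 10, 12, -2], 3) -> 1  [called from main, line 33]
  process_batch([3, 10, 12, -2]) -> 23  [called from main, line 35]
  rank_cells(1, 23) -> 1  [called from main, line 37]
Log origins:
  1: logged in main at line 32
  2: logged in merge_totals at line 9
  3: logged in grade_run at line 2
  4: logged in grade_run at line 5
  5: logged in main at line 34
  6: logged in process_batch at line 15
  7-10: logged in process_batch at line 19
  11: logged in process_batch at line 20
  12: logged in main at line 36
  13: logged in rank_cells at line 24
A correct fix: line 12: replace `-` with `*`.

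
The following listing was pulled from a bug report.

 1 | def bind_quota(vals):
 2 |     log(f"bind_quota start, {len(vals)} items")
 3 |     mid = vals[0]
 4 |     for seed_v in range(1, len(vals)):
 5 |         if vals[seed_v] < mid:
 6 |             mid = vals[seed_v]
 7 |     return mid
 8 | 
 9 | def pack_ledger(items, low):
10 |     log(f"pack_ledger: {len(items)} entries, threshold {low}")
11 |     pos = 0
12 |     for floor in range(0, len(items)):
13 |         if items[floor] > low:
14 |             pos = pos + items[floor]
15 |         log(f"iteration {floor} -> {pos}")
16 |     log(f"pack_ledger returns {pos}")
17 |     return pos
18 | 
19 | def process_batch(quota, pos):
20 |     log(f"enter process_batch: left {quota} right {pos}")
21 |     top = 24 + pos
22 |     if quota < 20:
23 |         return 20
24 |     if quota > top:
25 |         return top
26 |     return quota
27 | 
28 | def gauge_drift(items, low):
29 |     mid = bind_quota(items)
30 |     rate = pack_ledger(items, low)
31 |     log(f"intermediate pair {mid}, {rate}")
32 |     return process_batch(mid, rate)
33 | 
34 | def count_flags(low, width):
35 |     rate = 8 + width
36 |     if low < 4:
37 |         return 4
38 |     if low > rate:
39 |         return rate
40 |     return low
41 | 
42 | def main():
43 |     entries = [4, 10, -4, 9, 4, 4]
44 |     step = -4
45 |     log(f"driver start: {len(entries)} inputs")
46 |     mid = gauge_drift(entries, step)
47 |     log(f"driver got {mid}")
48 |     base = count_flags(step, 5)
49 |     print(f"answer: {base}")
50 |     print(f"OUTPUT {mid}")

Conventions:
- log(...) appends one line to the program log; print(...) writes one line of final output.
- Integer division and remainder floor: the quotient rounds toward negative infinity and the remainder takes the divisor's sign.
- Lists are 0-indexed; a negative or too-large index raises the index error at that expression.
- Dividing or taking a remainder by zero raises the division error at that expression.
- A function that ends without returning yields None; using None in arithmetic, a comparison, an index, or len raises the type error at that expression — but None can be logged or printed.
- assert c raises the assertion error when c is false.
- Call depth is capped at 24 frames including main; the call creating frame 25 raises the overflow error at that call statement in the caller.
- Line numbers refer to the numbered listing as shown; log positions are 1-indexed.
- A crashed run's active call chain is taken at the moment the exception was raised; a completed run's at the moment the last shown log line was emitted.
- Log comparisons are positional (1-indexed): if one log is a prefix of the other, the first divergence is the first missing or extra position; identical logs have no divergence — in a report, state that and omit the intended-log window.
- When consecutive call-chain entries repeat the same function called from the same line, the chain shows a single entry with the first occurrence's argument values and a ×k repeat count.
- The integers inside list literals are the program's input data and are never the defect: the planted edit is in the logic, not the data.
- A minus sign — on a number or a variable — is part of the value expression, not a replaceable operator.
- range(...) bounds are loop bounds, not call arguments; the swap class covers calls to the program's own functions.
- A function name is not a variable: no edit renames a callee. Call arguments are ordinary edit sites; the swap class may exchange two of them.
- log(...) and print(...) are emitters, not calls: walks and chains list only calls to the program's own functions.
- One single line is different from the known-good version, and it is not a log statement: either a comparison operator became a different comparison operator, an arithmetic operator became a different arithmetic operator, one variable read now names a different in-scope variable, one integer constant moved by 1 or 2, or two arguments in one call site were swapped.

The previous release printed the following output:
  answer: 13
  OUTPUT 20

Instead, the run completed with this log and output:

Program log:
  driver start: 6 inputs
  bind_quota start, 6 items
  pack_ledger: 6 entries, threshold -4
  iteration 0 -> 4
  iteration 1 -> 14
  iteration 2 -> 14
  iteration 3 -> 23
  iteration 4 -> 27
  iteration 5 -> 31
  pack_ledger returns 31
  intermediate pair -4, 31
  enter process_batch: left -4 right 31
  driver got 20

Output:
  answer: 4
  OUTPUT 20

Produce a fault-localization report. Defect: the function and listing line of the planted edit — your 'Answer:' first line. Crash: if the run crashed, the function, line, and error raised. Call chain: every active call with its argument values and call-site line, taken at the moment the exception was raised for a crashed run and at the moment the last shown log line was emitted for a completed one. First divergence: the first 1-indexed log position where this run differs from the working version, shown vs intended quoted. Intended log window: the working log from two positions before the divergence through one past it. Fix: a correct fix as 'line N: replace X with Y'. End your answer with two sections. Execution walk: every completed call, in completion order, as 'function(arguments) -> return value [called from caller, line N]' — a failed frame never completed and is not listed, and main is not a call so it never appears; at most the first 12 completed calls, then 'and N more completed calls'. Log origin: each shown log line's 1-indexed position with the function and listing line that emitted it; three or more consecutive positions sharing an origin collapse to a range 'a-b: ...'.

Answer: the defect is in main at line 48.
The tell: Log streams are identical — the defect surfaces only in the printed output.
Call chain: main.
First divergence: none; the two logs match at every position.
Execution walk:
  bind_quota([4, 10, -4, 9, 4, 4]) -> -4  [called from gauge_drift, line 29]
  pack_ledger([4, 10, -4, 9, 4, 4], -4) -> 31  [called from gauge_drift, line 30]
  process_batch(-4, 31) -> 20  [called from gauge_drift, line 32]
  gauge_drift([4, 10, -4, 9, 4, 4], -4) -> 20  [called from main, line 46]
  count_flags(-4, 5) -> 4  [called from main, line 48]
Log line origins:
  1: logged in main at line 45
  2: logged in bind_quota at line 2
  3: logged in pack_ledger at line 10
  4-9: logged in pack_ledger at line 15
  10: logged in pack_ledger at line 16
  11: logged in gauge_drift at line 31
  12: logged in process_batch at line 20
  13: logged in main at line 47
A correct fix: line 48: replace `step` with `mid`.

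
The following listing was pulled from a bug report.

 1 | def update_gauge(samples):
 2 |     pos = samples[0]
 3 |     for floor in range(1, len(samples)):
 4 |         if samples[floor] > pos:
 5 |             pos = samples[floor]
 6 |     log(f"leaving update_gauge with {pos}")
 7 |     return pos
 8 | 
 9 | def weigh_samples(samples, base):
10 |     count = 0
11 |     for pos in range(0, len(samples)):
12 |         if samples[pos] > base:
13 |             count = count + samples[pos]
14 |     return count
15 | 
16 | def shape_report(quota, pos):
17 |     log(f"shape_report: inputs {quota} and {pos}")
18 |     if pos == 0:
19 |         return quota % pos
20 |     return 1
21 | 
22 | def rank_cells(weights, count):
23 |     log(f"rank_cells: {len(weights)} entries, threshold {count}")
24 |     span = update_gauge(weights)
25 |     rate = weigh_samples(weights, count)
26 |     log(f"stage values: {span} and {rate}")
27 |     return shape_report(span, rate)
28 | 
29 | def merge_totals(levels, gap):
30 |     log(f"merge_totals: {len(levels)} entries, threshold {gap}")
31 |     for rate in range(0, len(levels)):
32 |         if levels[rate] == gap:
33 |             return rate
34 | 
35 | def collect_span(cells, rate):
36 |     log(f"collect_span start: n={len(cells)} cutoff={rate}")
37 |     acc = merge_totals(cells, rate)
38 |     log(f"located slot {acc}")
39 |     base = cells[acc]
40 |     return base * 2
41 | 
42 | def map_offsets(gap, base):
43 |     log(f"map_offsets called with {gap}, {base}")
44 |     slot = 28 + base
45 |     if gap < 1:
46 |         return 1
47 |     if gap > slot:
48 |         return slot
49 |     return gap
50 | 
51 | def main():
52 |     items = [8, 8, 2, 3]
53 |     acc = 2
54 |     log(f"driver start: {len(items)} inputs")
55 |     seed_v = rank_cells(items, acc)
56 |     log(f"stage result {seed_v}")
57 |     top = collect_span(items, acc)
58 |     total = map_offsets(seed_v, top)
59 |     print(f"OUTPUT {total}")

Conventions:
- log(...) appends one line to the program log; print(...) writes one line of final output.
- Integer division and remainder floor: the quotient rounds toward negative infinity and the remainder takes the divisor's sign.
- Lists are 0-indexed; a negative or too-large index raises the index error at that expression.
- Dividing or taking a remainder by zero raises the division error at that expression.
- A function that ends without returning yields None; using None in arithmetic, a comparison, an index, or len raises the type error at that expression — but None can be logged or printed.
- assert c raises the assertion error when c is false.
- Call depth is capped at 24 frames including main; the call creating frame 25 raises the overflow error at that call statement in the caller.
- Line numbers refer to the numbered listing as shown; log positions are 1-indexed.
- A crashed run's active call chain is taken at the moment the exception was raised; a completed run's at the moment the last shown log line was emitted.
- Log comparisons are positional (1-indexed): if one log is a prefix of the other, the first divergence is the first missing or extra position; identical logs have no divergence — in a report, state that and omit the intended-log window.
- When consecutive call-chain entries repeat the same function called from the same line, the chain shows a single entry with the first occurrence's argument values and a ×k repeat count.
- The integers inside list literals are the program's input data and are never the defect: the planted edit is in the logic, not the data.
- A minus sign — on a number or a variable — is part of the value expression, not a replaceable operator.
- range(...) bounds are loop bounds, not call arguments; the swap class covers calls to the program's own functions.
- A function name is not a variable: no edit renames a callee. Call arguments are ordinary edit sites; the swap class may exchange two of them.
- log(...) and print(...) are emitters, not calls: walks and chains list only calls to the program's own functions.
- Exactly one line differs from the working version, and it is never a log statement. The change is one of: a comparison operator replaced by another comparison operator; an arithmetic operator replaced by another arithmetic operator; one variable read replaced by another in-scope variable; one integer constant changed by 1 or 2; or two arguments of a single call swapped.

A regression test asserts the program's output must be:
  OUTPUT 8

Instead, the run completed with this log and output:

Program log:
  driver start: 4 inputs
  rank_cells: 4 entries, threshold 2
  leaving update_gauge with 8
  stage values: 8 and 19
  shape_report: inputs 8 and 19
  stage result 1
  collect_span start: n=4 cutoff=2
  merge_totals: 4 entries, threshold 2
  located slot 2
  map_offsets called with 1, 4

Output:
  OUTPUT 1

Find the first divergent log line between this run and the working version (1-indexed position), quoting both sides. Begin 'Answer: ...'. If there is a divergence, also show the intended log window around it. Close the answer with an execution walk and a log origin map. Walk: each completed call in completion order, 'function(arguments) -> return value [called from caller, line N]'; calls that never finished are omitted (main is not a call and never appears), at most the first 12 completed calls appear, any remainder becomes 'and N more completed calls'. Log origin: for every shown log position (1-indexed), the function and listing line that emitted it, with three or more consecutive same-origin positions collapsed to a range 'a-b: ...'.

Answer: position 6; shown 'stage result 1' vs intended 'stage result 8'.
Intended log window:
  4: stage values: 8 and 19
  5: shape_report: inputs 8 and 19
  6: stage result 8
  7: collect_span start: n=4 cutoff=2
Execution walk:
  update_gauge([8, 8, 2, 3]) -> 8  [called from rank_cells, line 24]
  weigh_samples([8, 8, 2, 3], 2) -> 19  [called from rank_cells, line 25]
  shape_report(8, 19) -> 1  [called from rank_cells, line 27]
  rank_cells([8, 8, 2, 3], 2) -> 1  [called from main, line 55]
  merge_totals([8, 8, 2, 3], 2) -> 2  [called from collect_span, line 37]
  collect_span([8, 8, 2, 3], 2) -> 4  [called from main, line 57]
  map_offsets(1, 4) -> 1  [called from main, line 58]
Log origins:
  1: emitted by main (line 54)
  2: emitted by rank_cells (line 23)
  3: emitted by update_gauge (line 6)
  4: emitted by rank_cells (line 26)
  5: emitted by shape_report (line 17)
  6: emitted by main (line 56)
  7: emitted by collect_span (line 36)
  8: emitted by merge_totals (line 30)
  9: emitted by collect_span (line 38)
  10: emitted by map_offsets (line 43)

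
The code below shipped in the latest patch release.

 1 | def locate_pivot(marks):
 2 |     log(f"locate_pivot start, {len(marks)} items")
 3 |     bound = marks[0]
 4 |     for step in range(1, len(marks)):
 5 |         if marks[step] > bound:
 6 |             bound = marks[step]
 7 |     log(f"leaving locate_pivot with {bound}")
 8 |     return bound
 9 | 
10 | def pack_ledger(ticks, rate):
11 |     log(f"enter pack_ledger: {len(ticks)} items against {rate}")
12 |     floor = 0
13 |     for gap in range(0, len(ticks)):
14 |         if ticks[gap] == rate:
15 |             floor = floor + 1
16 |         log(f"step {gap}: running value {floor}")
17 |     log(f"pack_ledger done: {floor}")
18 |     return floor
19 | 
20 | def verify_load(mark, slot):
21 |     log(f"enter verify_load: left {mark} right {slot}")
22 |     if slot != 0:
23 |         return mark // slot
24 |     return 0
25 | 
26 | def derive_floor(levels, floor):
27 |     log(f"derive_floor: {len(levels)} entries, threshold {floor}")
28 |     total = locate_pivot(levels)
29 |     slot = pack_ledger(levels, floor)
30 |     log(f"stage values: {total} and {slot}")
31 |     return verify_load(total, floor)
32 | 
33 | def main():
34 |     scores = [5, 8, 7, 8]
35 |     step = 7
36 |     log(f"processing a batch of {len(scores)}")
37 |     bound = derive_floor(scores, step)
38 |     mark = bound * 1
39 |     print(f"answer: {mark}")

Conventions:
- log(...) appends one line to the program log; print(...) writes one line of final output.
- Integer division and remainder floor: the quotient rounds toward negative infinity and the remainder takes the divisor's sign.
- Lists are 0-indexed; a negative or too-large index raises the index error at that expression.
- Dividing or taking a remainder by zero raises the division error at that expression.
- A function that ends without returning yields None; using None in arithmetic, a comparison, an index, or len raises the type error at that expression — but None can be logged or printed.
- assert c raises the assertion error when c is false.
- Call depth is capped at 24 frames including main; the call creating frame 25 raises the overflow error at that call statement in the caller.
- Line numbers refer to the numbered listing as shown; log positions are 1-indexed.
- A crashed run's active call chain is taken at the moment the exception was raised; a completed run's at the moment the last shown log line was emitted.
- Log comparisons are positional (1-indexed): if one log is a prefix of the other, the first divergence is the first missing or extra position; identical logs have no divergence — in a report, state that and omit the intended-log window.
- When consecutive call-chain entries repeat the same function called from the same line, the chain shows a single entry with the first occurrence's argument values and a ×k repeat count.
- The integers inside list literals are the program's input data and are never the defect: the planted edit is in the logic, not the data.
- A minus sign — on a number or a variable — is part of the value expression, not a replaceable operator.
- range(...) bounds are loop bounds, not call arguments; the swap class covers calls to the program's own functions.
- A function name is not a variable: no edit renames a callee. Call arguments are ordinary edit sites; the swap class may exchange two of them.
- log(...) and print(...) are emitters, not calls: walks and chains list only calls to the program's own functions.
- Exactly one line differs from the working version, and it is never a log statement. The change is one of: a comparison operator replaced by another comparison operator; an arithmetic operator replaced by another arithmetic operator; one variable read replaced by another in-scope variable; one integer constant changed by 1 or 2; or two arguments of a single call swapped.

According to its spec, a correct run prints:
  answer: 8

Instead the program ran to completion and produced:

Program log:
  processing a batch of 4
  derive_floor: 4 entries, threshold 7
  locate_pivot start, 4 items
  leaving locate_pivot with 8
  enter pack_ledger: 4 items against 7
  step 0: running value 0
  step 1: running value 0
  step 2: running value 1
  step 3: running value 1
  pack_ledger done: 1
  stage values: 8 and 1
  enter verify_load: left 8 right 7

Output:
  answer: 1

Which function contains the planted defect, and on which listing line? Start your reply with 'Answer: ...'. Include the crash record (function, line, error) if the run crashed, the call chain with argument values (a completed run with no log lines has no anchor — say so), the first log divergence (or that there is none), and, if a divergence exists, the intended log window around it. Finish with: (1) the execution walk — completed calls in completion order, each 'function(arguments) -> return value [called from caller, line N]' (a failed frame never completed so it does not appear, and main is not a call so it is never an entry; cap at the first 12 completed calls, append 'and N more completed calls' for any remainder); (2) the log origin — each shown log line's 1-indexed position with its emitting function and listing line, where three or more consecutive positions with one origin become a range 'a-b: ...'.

Answer: the defect is in derive_floor at line 31.
The tell: Log line 12 is where behavior first shows: 'enter verify_load: left 8 right 7' appears instead of 'enter verify_load: left 8 right 1'.
Call chain: main -> derive_floor([5, 8, 7, 8], 7) (called at line 37) -> verify_load(8, 7) (called at line 31).
First divergence: position 12 — the shown line 'enter verify_load: left 8 right 7' should read 'enter verify_load: left 8 right 1'.
Intended log window:
  10: pack_ledger done: 1
  11: stage values: 8 and 1
  12: enter verify_load: left 8 right 1
Execution walk:
  locate_pivot([5, 8, 7, 8]) -> 8  [called from derive_floor, line 28]
  pack_ledger([5, 8, 7, 8], 7) -> 1  [called from derive_floor, line 29]
  verify_load(8, 7) -> 1  [called from derive_floor, line 31]
  derive_floor([5, 8, 7, 8], 7) -> 1  [called from main, line 37]
Log origin:
  1: logged in main at line 36
  2: logged in derive_floor at line 27
  3: logged in locate_pivot at line 2
  4: logged in locate_pivot at line 7
  5: logged in pack_ledger at line 11
  6-9: logged in pack_ledger at line 16
  10: logged in pack_ledger at line 17
  11: logged in derive_floor at line 30
  12: logged in verify_load at line 21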